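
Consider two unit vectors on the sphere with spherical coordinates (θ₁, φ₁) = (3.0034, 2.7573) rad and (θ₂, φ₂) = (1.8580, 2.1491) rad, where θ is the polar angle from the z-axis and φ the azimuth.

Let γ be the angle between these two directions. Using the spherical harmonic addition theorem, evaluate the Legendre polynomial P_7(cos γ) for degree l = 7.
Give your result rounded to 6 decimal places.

Addition theorem: P_7(cos γ) = (4π/15) Σ_m Y*_{lm}(Ω₁) Y_{lm}(Ω₂), m = −7…7:
  m=-7: Y*=(0.000000, 0.000000)  Y=(-0.293792, -0.230027)  product (-0.000000, -0.000000)
  m=-6: Y*=(0.000008, 0.000009)  Y=(-0.390359, 0.132936)  product (-0.000005, -0.000003)
  m=-5: Y*=(0.000073, 0.000201)  Y=(-0.003179, 0.012448)  product (-0.000003, 0.000000)
  m=-4: Y*=(-0.000086, 0.002551)  Y=(-0.232654, -0.253564)  product (0.000667, -0.000572)
  m=-3: Y*=(-0.008906, 0.020055)  Y=(-0.132405, 0.021927)  product (0.000739, -0.002851)
  m=-2: Y*=(-0.094521, 0.091395)  Y=(0.116381, -0.264730)  product (0.013195, 0.035659)
  m=-1: Y*=(-0.457488, 0.185008)  Y=(-0.096004, -0.147076)  product (0.071131, 0.049524)
  m=+0: Y*=(-0.819185, -0.000000)  Y=(0.270106, 0.000000)  product (-0.221267, -0.000000)
  m=+1: Y*=(0.457488, 0.185008)  Y=(0.096004, -0.147076)  product (0.071131, -0.049524)
  m=+2: Y*=(-0.094521, -0.091395)  Y=(0.116381, 0.264730)  product (0.013195, -0.035659)
  m=+3: Y*=(0.008906, 0.020055)  Y=(0.132405, 0.021927)  product (0.000739, 0.002851)
  m=+4: Y*=(-0.000086, -0.002551)  Y=(-0.232654, 0.253564)  product (0.000667, 0.000572)
  m=+5: Y*=(-0.000073, 0.000201)  Y=(0.003179, 0.012448)  product (-0.000003, -0.000000)
  m=+6: Y*=(0.000008, -0.000009)  Y=(-0.390359, -0.132936)  product (-0.000005, 0.000003)
  m=+7: Y*=(-0.000000, 0.000000)  Y=(0.293792, -0.230027)  product (-0.000000, 0.000000)
Σ over m = (-0.049818, 0.000000); ×(4π/15) → (-0.041735, 0.000000). Real part: -0.041735

-0.041735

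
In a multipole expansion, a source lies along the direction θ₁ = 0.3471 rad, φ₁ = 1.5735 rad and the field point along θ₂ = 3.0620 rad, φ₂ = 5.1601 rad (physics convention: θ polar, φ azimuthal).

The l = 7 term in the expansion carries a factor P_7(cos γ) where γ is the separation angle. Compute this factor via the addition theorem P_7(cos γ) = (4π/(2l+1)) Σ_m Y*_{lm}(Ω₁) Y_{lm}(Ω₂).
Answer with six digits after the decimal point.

Summing Y*_{l m}(θ₁,φ₁)·Y_{l m}(θ₂,φ₂) over m ∈ [−7, 7]; prefactor 4π/(2·7+1) = 0.837758:
  m=-7: 0.00000 - 0.00026j × -0.00000 + 0.00000j = 0.00000 + 0.00000j  (running Σ = 0.00000 + 0.00000j)
  m=-6: -0.00273 - 0.00004j × -0.00000 - 0.00000j = 0.00000 + 0.00000j  (running Σ = 0.00000 + 0.00000j)
  m=-5: -0.00024 + 0.01754j × 0.00001 - 0.00001j = 0.00000 + 0.00000j  (running Σ = 0.00000 + 0.00000j)
  m=-4: 0.07850 + 0.00085j × 0.00006 + 0.00028j = 0.00000 + 0.00002j  (running Σ = 0.00000 + 0.00002j)
  m=-3: 0.00199 - 0.24586j × -0.00426 - 0.00099j = -0.00025 + 0.00105j  (running Σ = -0.00025 + 0.00107j)
  m=-2: -0.50307 - 0.00272j × 0.02890 - 0.03608j = -0.01464 + 0.01807j  (running Σ = -0.01489 + 0.01914j)
  m=-1: -0.00141 + 0.52040j × 0.13477 + 0.28063j = -0.14623 + 0.06974j  (running Σ = -0.16112 + 0.08888j)
  m=0: -0.10953 + 0.00000j × -0.99775 + 0.00000j = 0.10928 + 0.00000j  (running Σ = -0.05184 + 0.08888j)
  m=1: 0.00141 + 0.52040j × -0.13477 + 0.28063j = -0.14623 - 0.06974j  (running Σ = -0.19807 + 0.01914j)
  m=2: -0.50307 + 0.00272j × 0.02890 + 0.03608j = -0.01464 - 0.01807j  (running Σ = -0.21271 + 0.00107j)
  m=3: -0.00199 - 0.24586j × 0.00426 - 0.00099j = -0.00025 - 0.00105j  (running Σ = -0.21296 + 0.00002j)
  m=4: 0.07850 - 0.00085j × 0.00006 - 0.00028j = 0.00000 - 0.00002j  (running Σ = -0.21296 + 0.00000j)
  m=5: 0.00024 + 0.01754j × -0.00001 - 0.00001j = 0.00000 - 0.00000j  (running Σ = -0.21296 + 0.00000j)
  m=6: -0.00273 + 0.00004j × -0.00000 + 0.00000j = 0.00000 - 0.00000j  (running Σ = -0.21296 + 0.00000j)
  m=7: -0.00000 - 0.00026j × 0.00000 + 0.00000j = 0.00000 - 0.00000j  (running Σ = -0.21296 - 0.00000j)
Accumulated sum -0.21296 - 0.00000j; after 4π/(2l+1) scaling, -0.17841 - 0.00000j ⇒ P_7 = -0.178405

-0.178405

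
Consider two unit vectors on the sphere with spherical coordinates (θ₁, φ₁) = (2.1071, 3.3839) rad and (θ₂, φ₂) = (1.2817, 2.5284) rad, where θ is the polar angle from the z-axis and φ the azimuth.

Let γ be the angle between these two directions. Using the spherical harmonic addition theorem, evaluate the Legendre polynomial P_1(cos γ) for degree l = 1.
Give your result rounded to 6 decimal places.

Expand P_1 via completeness: Σ_{m} conj(Y_{1,m}) at Ω₁ times Y_{1,m} at Ω₂ —
  m=-1: Y*=-0.28831 - 0.07126j  Y=-0.27082 - 0.19057j  product 0.06450 + 0.07424j
  m=+0: Y*=-0.24966 + 0.00000j  Y=0.13929 + 0.00000j  product -0.03478 + 0.00000j
  m=+1: Y*=0.28831 - 0.07126j  Y=0.27082 - 0.19057j  product 0.06450 - 0.07424j
Σ over m = 0.09423 + 0.00000j; ×(4π/3) → 0.39470 + 0.00000j. Real part: 0.394700

0.394700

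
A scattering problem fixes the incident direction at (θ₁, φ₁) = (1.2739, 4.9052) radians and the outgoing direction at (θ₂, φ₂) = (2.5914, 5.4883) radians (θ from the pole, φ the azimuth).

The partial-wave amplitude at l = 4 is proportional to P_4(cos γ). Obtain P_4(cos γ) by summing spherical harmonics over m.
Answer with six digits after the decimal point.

0.272668

Addition theorem: P_4(cos γ) = (4π/9) Σ_m Y*_{lm}(Ω₁) Y_{lm}(Ω₂), m = −4…4:
  term(m=-4) = -0.008445-0.008857i   from Y*(Ω₁)=+0.265323+0.257917i, Y(Ω₂)=-0.033048-0.001255i
  term(m=-3) = +0.008670+0.048054i   from Y*(Ω₁)=-0.175052+0.268102i, Y(Ω₂)=+0.110862-0.104724i
  term(m=-2) = -0.018039+0.042126i   from Y*(Ω₁)=+0.113623+0.046125i, Y(Ω₂)=-0.007090+0.373632i
  term(m=-1) = +0.116687-0.076967i   from Y*(Ω₁)=-0.060887+0.311865i, Y(Ω₂)=-0.308102-0.314005i
  term(m=+0) = -0.002461+0.000000i   from Y*(Ω₁)=+0.072860-0.000000i, Y(Ω₂)=-0.033776+0.000000i
  term(m=+1) = +0.116687+0.076967i   from Y*(Ω₁)=+0.060887+0.311865i, Y(Ω₂)=+0.308102-0.314005i
  term(m=+2) = -0.018039-0.042126i   from Y*(Ω₁)=+0.113623-0.046125i, Y(Ω₂)=-0.007090-0.373632i
  term(m=+3) = +0.008670-0.048054i   from Y*(Ω₁)=+0.175052+0.268102i, Y(Ω₂)=-0.110862-0.104724i
  term(m=+4) = -0.008445+0.008857i   from Y*(Ω₁)=+0.265323-0.257917i, Y(Ω₂)=-0.033048+0.001255i
Accumulated sum +0.195284+0.000000i; after 4π/(2l+1) scaling, +0.272668+0.000000i ⇒ P_4 = 0.272668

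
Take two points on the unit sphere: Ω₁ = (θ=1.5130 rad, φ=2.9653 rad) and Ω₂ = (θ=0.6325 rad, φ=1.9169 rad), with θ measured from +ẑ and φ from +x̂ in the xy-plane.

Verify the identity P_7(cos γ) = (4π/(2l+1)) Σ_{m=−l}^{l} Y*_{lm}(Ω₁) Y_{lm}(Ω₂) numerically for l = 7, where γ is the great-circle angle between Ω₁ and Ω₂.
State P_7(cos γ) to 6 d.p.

-0.150491

Term-by-term m-sum for l=7 (normalisation 4π/15 = 0.837758):
  m=-7: (-0.163301, 0.466466) × (0.008309, -0.009495) = (0.003072, 0.005426)  (running Σ = (0.003072, 0.005426))
  m=-6: (0.052517, -0.093222) × (0.031208, 0.056343) = (0.006891, 0.000050)  (running Σ = (0.009964, 0.005476))
  m=-5: (0.221394, -0.268612) × (-0.195034, 0.031419) = (-0.034740, 0.059344)  (running Σ = (-0.024776, 0.064820))
  m=-4: (-0.094805, 0.080695) × (0.073097, -0.387639) = (0.024351, 0.042649)  (running Σ = (-0.000426, 0.107469))
  m=-3: (-0.264342, 0.154484) × (0.405271, 0.238810) = (-0.144022, -0.000520)  (running Σ = (-0.144448, 0.106950))
  m=-2: (0.123712, -0.045521) × (-0.134359, 0.111391) = (-0.011551, 0.019897)  (running Σ = (-0.155999, 0.126846))
  m=-1: (0.285961, -0.050942) × (0.109582, 0.303871) = (0.046816, 0.081313)  (running Σ = (-0.109183, 0.208159))
  m=0: (-0.133938, -0.000000) × (-0.289171, 0.000000) = (0.038731, 0.000000)  (running Σ = (-0.070452, 0.208159))
  m=1: (-0.285961, -0.050942) × (-0.109582, 0.303871) = (0.046816, -0.081313)  (running Σ = (-0.023636, 0.126846))
  m=2: (0.123712, 0.045521) × (-0.134359, -0.111391) = (-0.011551, -0.019897)  (running Σ = (-0.035188, 0.106950))
  m=3: (0.264342, 0.154484) × (-0.405271, 0.238810) = (-0.144022, 0.000520)  (running Σ = (-0.179210, 0.107469))
  m=4: (-0.094805, -0.080695) × (0.073097, 0.387639) = (0.024351, -0.042649)  (running Σ = (-0.154860, 0.064820))
  m=5: (-0.221394, -0.268612) × (0.195034, 0.031419) = (-0.034740, -0.059344)  (running Σ = (-0.189599, 0.005476))
  m=6: (0.052517, 0.093222) × (0.031208, -0.056343) = (0.006891, -0.000050)  (running Σ = (-0.182708, 0.005426))
  m=7: (0.163301, 0.466466) × (-0.008309, -0.009495) = (0.003072, -0.005426)  (running Σ = (-0.179636, 0.000000))
Σ over m = (-0.179636, 0.000000); ×(4π/15) → (-0.150491, 0.000000). Real part: -0.150491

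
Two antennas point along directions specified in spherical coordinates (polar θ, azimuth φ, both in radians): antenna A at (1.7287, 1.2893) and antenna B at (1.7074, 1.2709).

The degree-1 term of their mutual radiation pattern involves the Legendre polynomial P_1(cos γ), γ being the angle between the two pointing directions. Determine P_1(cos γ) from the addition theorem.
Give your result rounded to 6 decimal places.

Summing Y*_{l m}(θ₁,φ₁)·Y_{l m}(θ₂,φ₂) over m ∈ [−1, 1]; prefactor 4π/(2·1+1) = 4.188790:
  term(m=-1) = (0.116763, 0.002149)   from Y*(Ω₁)=(0.094782, 0.327767), Y(Ω₂)=(0.101115, -0.326999)
  term(m=+0) = (0.005112, 0.000000)   from Y*(Ω₁)=(-0.076832, -0.000000), Y(Ω₂)=(-0.066538, 0.000000)
  term(m=+1) = (0.116763, -0.002149)   from Y*(Ω₁)=(-0.094782, 0.327767), Y(Ω₂)=(-0.101115, -0.326999)
Accumulated sum (0.238639, 0.000000); after 4π/(2l+1) scaling, (0.999608, 0.000000) ⇒ P_1 = 0.999608

0.999608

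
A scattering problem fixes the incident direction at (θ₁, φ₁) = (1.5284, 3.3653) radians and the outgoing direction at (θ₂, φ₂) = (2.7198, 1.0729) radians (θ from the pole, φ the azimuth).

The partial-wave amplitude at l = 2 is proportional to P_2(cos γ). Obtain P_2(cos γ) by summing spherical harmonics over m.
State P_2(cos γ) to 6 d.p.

-0.356900

Summing Y*_{l m}(θ₁,φ₁)·Y_{l m}(θ₂,φ₂) over m ∈ [−2, 2]; prefactor 4π/(2·2+1) = 2.513274:
  term(m=-2) = (-0.003176, -0.024760)   from Y*(Ω₁)=(0.347627, 0.166816), Y(Ω₂)=(-0.035209, -0.054331)
  term(m=-1) = (0.006236, -0.007087)   from Y*(Ω₁)=(-0.031899, -0.007257), Y(Ω₂)=(-0.137810, 0.253525)
  term(m=+0) = (-0.148125, -0.000000)   from Y*(Ω₁)=(-0.313692, -0.000000), Y(Ω₂)=(0.472199, 0.000000)
  term(m=+1) = (0.006236, 0.007087)   from Y*(Ω₁)=(0.031899, -0.007257), Y(Ω₂)=(0.137810, 0.253525)
  term(m=+2) = (-0.003176, 0.024760)   from Y*(Ω₁)=(0.347627, -0.166816), Y(Ω₂)=(-0.035209, 0.054331)
Total Σ_m = (-0.142006, 0.000000). Multiply by 2.513274: (-0.356900, 0.000000). P_2(cos γ) = -0.356900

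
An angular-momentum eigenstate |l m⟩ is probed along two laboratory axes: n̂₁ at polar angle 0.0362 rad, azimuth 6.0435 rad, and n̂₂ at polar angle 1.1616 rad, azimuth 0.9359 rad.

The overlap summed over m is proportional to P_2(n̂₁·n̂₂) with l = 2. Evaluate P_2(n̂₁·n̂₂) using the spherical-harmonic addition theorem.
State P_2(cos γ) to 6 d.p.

Addition theorem: P_2(cos γ) = (4π/5) Σ_m Y*_{lm}(Ω₁) Y_{lm}(Ω₂), m = −2…2:
  m=-2: 0.00045 - 0.00023j × -0.09639 - 0.31051j = -0.00012 - 0.00012j  (running Σ = -0.00012 - 0.00012j)
  m=-1: 0.02714 - 0.00663j × 0.16725 - 0.22705j = 0.00303 - 0.00727j  (running Σ = 0.00292 - 0.00739j)
  m=0: 0.62954 + 0.00000j × -0.16561 + 0.00000j = -0.10426 + 0.00000j  (running Σ = -0.10134 - 0.00739j)
  m=1: -0.02714 - 0.00663j × -0.16725 - 0.22705j = 0.00303 + 0.00727j  (running Σ = -0.09831 - 0.00012j)
  m=2: 0.00045 + 0.00023j × -0.09639 + 0.31051j = -0.00012 + 0.00012j  (running Σ = -0.09842 + 0.00000j)
Total Σ_m = -0.09842 + 0.00000j. Multiply by 2.513274: -0.24736 + 0.00000j. P_2(cos γ) = -0.247364

-0.247364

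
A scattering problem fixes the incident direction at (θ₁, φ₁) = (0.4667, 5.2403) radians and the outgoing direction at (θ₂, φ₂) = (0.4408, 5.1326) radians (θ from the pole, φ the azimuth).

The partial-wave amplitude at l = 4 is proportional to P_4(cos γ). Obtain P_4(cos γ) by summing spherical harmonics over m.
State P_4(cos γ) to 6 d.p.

0.985570

Addition theorem: P_4(cos γ) = (4π/9) Σ_m Y*_{lm}(Ω₁) Y_{lm}(Ω₂), m = −4…4:
  m=-4: Y*=-0.00934 + 0.01555j  Y=-0.00161 - 0.01458j  product 0.00024 + 0.00011j
  m=-3: Y*=-0.10181 - 0.00132j  Y=-0.08373 - 0.02684j  product 0.00849 + 0.00284j
  m=-2: Y*=-0.15286 - 0.27011j  Y=-0.19199 + 0.21438j  product 0.08725 + 0.01909j
  m=-1: Y*=0.24733 - 0.42415j  Y=0.20299 + 0.45430j  product 0.24290 + 0.02626j
  m=+0: Y*=0.14139 + 0.00000j  Y=0.19869 + 0.00000j  product 0.02809 + 0.00000j
  m=+1: Y*=-0.24733 - 0.42415j  Y=-0.20299 + 0.45430j  product 0.24290 - 0.02626j
  m=+2: Y*=-0.15286 + 0.27011j  Y=-0.19199 - 0.21438j  product 0.08725 - 0.01909j
  m=+3: Y*=0.10181 - 0.00132j  Y=0.08373 - 0.02684j  product 0.00849 - 0.00284j
  m=+4: Y*=-0.00934 - 0.01555j  Y=-0.00161 + 0.01458j  product 0.00024 - 0.00011j
Σ over m = 0.70586 - 0.00000j; ×(4π/9) → 0.98557 - 0.00000j. Real part: 0.985570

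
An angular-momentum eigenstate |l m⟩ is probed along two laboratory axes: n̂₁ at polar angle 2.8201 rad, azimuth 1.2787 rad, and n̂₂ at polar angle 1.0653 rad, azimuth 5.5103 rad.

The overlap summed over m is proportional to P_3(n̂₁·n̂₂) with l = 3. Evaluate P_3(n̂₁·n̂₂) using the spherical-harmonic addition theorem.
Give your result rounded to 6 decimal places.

Summing Y*_{l m}(θ₁,φ₁)·Y_{l m}(θ₂,φ₂) over m ∈ [−3, 3]; prefactor 4π/(2·3+1) = 1.795196:
  m=-3: -0.01011 - 0.00842j × -0.19004 + 0.20487j = 0.00365 - 0.00047j  (running Σ = 0.00365 - 0.00047j)
  m=-2: 0.08076 - 0.05339j × 0.00948 + 0.37872j = 0.02099 + 0.03008j  (running Σ = 0.02464 + 0.02961j)
  m=-1: 0.10295 + 0.34235j × 0.03491 + 0.03405j = -0.00806 + 0.01546j  (running Σ = 0.01657 + 0.04506j)
  m=0: -0.53136 + 0.00000j × -0.33025 + 0.00000j = 0.17548 + 0.00000j  (running Σ = 0.19206 + 0.04506j)
  m=1: -0.10295 + 0.34235j × -0.03491 + 0.03405j = -0.00806 - 0.01546j  (running Σ = 0.18399 + 0.02961j)
  m=2: 0.08076 + 0.05339j × 0.00948 - 0.37872j = 0.02099 - 0.03008j  (running Σ = 0.20498 - 0.00047j)
  m=3: 0.01011 - 0.00842j × 0.19004 + 0.20487j = 0.00365 + 0.00047j  (running Σ = 0.20863 - 0.00000j)
Total Σ_m = 0.20863 - 0.00000j. Multiply by 1.795196: 0.37453 - 0.00000j. P_3(cos γ) = 0.374530

0.374530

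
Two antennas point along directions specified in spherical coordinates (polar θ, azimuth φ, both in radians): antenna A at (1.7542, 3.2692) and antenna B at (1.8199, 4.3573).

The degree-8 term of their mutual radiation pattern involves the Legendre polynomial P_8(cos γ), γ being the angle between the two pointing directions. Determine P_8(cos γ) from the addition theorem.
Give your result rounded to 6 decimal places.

-0.108015

Addition theorem: P_8(cos γ) = (4π/17) Σ_m Y*_{lm}(Ω₁) Y_{lm}(Ω₂), m = −8…8:
  term(m=-8) = -0.13576 - 0.11906j   from Y*(Ω₁)=0.23529 + 0.38382j, Y(Ω₂)=-0.38307 + 0.11887j
  term(m=-7) = 0.03204 - 0.13251j   from Y*(Ω₁)=0.20940 + 0.26024j, Y(Ω₂)=-0.24893 - 0.32342j
  term(m=-6) = 0.00455 - 0.00114j   from Y*(Ω₁)=-0.12286 - 0.11810j, Y(Ω₂)=-0.01462 + 0.02334j
  term(m=-5) = 0.08118 + 0.09105j   from Y*(Ω₁)=-0.27378 - 0.20301j, Y(Ω₂)=-0.35043 - 0.07273j
  term(m=-4) = 0.00234 - 0.00622j   from Y*(Ω₁)=0.05713 + 0.03199j, Y(Ω₂)=-0.01521 - 0.10036j
  term(m=-3) = -0.10034 + 0.01237j   from Y*(Ω₁)=0.30597 + 0.12321j, Y(Ω₂)=-0.26818 + 0.14844j
  term(m=-2) = 0.00152 + 0.00219j   from Y*(Ω₁)=-0.01669 - 0.00435j, Y(Ω₂)=-0.11705 - 0.10065j
  term(m=-1) = 0.04165 - 0.07949j   from Y*(Ω₁)=-0.31919 - 0.04095j, Y(Ω₂)=-0.09695 + 0.26146j
  term(m=+0) = -0.00050 + 0.00000j   from Y*(Ω₁)=0.00294 + 0.00000j, Y(Ω₂)=-0.16893 + 0.00000j
  term(m=+1) = 0.04165 + 0.07949j   from Y*(Ω₁)=0.31919 - 0.04095j, Y(Ω₂)=0.09695 + 0.26146j
  term(m=+2) = 0.00152 - 0.00219j   from Y*(Ω₁)=-0.01669 + 0.00435j, Y(Ω₂)=-0.11705 + 0.10065j
  term(m=+3) = -0.10034 - 0.01237j   from Y*(Ω₁)=-0.30597 + 0.12321j, Y(Ω₂)=0.26818 + 0.14844j
  term(m=+4) = 0.00234 + 0.00622j   from Y*(Ω₁)=0.05713 - 0.03199j, Y(Ω₂)=-0.01521 + 0.10036j
  term(m=+5) = 0.08118 - 0.09105j   from Y*(Ω₁)=0.27378 - 0.20301j, Y(Ω₂)=0.35043 - 0.07273j
  term(m=+6) = 0.00455 + 0.00114j   from Y*(Ω₁)=-0.12286 + 0.11810j, Y(Ω₂)=-0.01462 - 0.02334j
  term(m=+7) = 0.03204 + 0.13251j   from Y*(Ω₁)=-0.20940 + 0.26024j, Y(Ω₂)=0.24893 - 0.32342j
  term(m=+8) = -0.13576 + 0.11906j   from Y*(Ω₁)=0.23529 - 0.38382j, Y(Ω₂)=-0.38307 - 0.11887j
Total Σ_m = -0.14613 + 0.00000j. Multiply by 0.739198: -0.10802 + 0.00000j. P_8(cos γ) = -0.108015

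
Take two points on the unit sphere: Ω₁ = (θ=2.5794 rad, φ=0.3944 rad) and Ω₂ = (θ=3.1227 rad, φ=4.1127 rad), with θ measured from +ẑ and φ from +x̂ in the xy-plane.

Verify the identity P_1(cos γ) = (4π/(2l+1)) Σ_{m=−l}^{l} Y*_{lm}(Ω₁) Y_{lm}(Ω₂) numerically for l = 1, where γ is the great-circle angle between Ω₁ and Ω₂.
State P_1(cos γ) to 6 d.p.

0.837496

Addition theorem: P_1(cos γ) = (4π/3) Σ_m Y*_{lm}(Ω₁) Y_{lm}(Ω₂), m = −1…1:
  [-1]  conj(Y_{1,-1})(Ω₁) = 0.17002 + 0.07077j ; Y_{1,-1}(Ω₂) = -0.00368 + 0.00539j ; Δ = -0.00101 + 0.00066j
  [+0]  conj(Y_{1,0})(Ω₁) = -0.41340 + 0.00000j ; Y_{1,0}(Ω₂) = -0.48852 + 0.00000j ; Δ = 0.20195 + 0.00000j
  [+1]  conj(Y_{1,1})(Ω₁) = -0.17002 + 0.07077j ; Y_{1,1}(Ω₂) = 0.00368 + 0.00539j ; Δ = -0.00101 - 0.00066j
Total Σ_m = 0.19994 + 0.00000j. Multiply by 4.188790: 0.83750 + 0.00000j. P_1(cos γ) = 0.837496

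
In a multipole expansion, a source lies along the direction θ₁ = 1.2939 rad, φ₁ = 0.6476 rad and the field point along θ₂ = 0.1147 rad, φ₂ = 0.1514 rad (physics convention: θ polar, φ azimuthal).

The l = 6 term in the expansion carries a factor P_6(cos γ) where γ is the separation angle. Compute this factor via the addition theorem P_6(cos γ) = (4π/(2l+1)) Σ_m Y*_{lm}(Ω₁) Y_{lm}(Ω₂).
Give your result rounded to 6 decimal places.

0.251592

Term-by-term m-sum for l=6 (normalisation 4π/13 = 0.966644):
  term(m=-6) = -0.00000 + 0.00000j   from Y*(Ω₁)=-0.28155 - 0.25916j, Y(Ω₂)=0.00000 - 0.00000j
  term(m=-5) = -0.00001 + 0.00001j   from Y*(Ω₁)=-0.37499 - 0.03626j, Y(Ω₂)=0.00002 - 0.00002j
  term(m=-4) = 0.00001 - 0.00003j   from Y*(Ω₁)=0.04630 - 0.02847j, Y(Ω₂)=0.00050 - 0.00034j
  term(m=-3) = -0.00022 - 0.00262j   from Y*(Ω₁)=0.12547 - 0.32157j, Y(Ω₂)=0.00685 - 0.00334j
  term(m=-2) = -0.00174 - 0.00266j   from Y*(Ω₁)=-0.01319 - 0.04665j, Y(Ω₂)=0.06262 - 0.01956j
  term(m=-1) = 0.09892 + 0.05355j   from Y*(Ω₁)=0.25421 + 0.19229j, Y(Ω₂)=0.34886 - 0.05323j
  term(m=+0) = 0.06633 + 0.00000j   from Y*(Ω₁)=0.07527 + 0.00000j, Y(Ω₂)=0.88131 + 0.00000j
  term(m=+1) = 0.09892 - 0.05355j   from Y*(Ω₁)=-0.25421 + 0.19229j, Y(Ω₂)=-0.34886 - 0.05323j
  term(m=+2) = -0.00174 + 0.00266j   from Y*(Ω₁)=-0.01319 + 0.04665j, Y(Ω₂)=0.06262 + 0.01956j
  term(m=+3) = -0.00022 + 0.00262j   from Y*(Ω₁)=-0.12547 - 0.32157j, Y(Ω₂)=-0.00685 - 0.00334j
  term(m=+4) = 0.00001 + 0.00003j   from Y*(Ω₁)=0.04630 + 0.02847j, Y(Ω₂)=0.00050 + 0.00034j
  term(m=+5) = -0.00001 - 0.00001j   from Y*(Ω₁)=0.37499 - 0.03626j, Y(Ω₂)=-0.00002 - 0.00002j
  term(m=+6) = -0.00000 - 0.00000j   from Y*(Ω₁)=-0.28155 + 0.25916j, Y(Ω₂)=0.00000 + 0.00000j
Σ over m = 0.26027 + 0.00000j; ×(4π/13) → 0.25159 + 0.00000j. Real part: 0.251592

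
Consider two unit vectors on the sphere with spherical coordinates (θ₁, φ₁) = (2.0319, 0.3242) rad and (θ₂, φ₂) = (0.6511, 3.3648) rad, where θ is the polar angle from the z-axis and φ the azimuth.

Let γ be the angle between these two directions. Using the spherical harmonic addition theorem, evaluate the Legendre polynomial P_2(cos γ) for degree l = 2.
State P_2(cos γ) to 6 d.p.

0.698615

Expand P_2 via completeness: Σ_{m} conj(Y_{2,m}) at Ω₁ times Y_{2,m} at Ω₂ —
  m=-2: 0.24693 + 0.18709j × 0.12798 - 0.06126j = 0.04306 + 0.00882j  (running Σ = 0.04306 + 0.00882j)
  m=-1: -0.29180 - 0.09806j × -0.36319 + 0.08244j = 0.11406 + 0.01156j  (running Σ = 0.15712 + 0.02038j)
  m=0: -0.12808 + 0.00000j × 0.28324 + 0.00000j = -0.03628 + 0.00000j  (running Σ = 0.12085 + 0.02038j)
  m=1: 0.29180 - 0.09806j × 0.36319 + 0.08244j = 0.11406 - 0.01156j  (running Σ = 0.23491 + 0.00882j)
  m=2: 0.24693 - 0.18709j × 0.12798 + 0.06126j = 0.04306 - 0.00882j  (running Σ = 0.27797 + 0.00000j)
Accumulated sum 0.27797 + 0.00000j; after 4π/(2l+1) scaling, 0.69861 + 0.00000j ⇒ P_2 = 0.698615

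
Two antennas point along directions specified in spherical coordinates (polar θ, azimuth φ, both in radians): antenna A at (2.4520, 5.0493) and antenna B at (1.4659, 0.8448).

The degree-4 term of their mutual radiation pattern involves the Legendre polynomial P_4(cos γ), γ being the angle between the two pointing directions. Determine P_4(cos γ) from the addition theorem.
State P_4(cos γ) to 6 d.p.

Expand P_4 via completeness: Σ_{m} conj(Y_{4,m}) at Ω₁ times Y_{4,m} at Ω₂ —
  term(m=-4) = -0.01396 - 0.02811j   from Y*(Ω₁)=0.01605 + 0.07071j, Y(Ω₂)=-0.42072 + 0.10189j
  term(m=-3) = -0.03202 - 0.00151j   from Y*(Ω₁)=0.21069 - 0.13211j, Y(Ω₂)=-0.10586 - 0.07355j
  term(m=-2) = 0.06902 - 0.11132j   from Y*(Ω₁)=-0.33506 - 0.26755j, Y(Ω₂)=0.03621 + 0.30331j
  term(m=-1) = -0.01897 - 0.03409j   from Y*(Ω₁)=-0.08955 + 0.25566j, Y(Ω₂)=-0.09560 + 0.10769j
  term(m=+0) = -0.07355 + 0.00000j   from Y*(Ω₁)=-0.25987 + 0.00000j, Y(Ω₂)=0.28301 + 0.00000j
  term(m=+1) = -0.01897 + 0.03409j   from Y*(Ω₁)=0.08955 + 0.25566j, Y(Ω₂)=0.09560 + 0.10769j
  term(m=+2) = 0.06902 + 0.11132j   from Y*(Ω₁)=-0.33506 + 0.26755j, Y(Ω₂)=0.03621 - 0.30331j
  term(m=+3) = -0.03202 + 0.00151j   from Y*(Ω₁)=-0.21069 - 0.13211j, Y(Ω₂)=0.10586 - 0.07355j
  term(m=+4) = -0.01396 + 0.02811j   from Y*(Ω₁)=0.01605 - 0.07071j, Y(Ω₂)=-0.42072 - 0.10189j
Accumulated sum -0.06541 + 0.00000j; after 4π/(2l+1) scaling, -0.09132 + 0.00000j ⇒ P_4 = -0.091323

-0.091323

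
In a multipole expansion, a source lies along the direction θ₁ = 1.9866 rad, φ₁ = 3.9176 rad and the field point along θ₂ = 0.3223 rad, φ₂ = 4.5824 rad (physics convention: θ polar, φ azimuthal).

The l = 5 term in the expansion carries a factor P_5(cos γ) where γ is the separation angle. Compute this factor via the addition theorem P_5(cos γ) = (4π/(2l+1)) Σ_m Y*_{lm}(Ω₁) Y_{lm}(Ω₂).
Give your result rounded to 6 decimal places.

-0.258840

Summing Y*_{l m}(θ₁,φ₁)·Y_{l m}(θ₂,φ₂) over m ∈ [−5, 5]; prefactor 4π/(2·5+1) = 1.142397:
  m=-5: (0.219888, 0.200151) × (-0.000896, 0.001178) = (-0.000433, 0.000080)  (running Σ = (-0.000433, 0.000080))
  m=-4: (0.414883, -0.015592) × (0.012161, 0.006962) = (0.005154, 0.002699)  (running Σ = (0.004721, 0.002779))
  m=-3: (0.085210, -0.090151) × (0.029661, -0.072166) = (-0.003978, -0.008823)  (running Σ = (0.000743, -0.006044))
  m=-2: (0.005493, 0.292418) × (-0.264810, -0.070439) = (0.019143, -0.077822)  (running Σ = (0.019886, -0.083867))
  m=-1: (0.151641, 0.148819) × (-0.071039, 0.543418) = (-0.091643, 0.071832)  (running Σ = (-0.071757, -0.012034))
  m=0: (-0.248296, -0.000000) × (0.334526, 0.000000) = (-0.083062, -0.000000)  (running Σ = (-0.154819, -0.012034))
  m=1: (-0.151641, 0.148819) × (0.071039, 0.543418) = (-0.091643, -0.071832)  (running Σ = (-0.246462, -0.083867))
  m=2: (0.005493, -0.292418) × (-0.264810, 0.070439) = (0.019143, 0.077822)  (running Σ = (-0.227319, -0.006044))
  m=3: (-0.085210, -0.090151) × (-0.029661, -0.072166) = (-0.003978, 0.008823)  (running Σ = (-0.231298, 0.002779))
  m=4: (0.414883, 0.015592) × (0.012161, -0.006962) = (0.005154, -0.002699)  (running Σ = (-0.226144, 0.000080))
  m=5: (-0.219888, 0.200151) × (0.000896, 0.001178) = (-0.000433, -0.000080)  (running Σ = (-0.226576, 0.000000))
Accumulated sum (-0.226576, 0.000000); after 4π/(2l+1) scaling, (-0.258840, 0.000000) ⇒ P_5 = -0.258840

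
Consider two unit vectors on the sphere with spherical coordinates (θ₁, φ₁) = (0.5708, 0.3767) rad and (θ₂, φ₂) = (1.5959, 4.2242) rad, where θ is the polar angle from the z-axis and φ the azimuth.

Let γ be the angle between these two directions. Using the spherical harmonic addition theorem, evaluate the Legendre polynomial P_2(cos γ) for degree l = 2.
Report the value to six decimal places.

-0.219834

Term-by-term m-sum for l=2 (normalisation 4π/5 = 2.513274):
  m=-2: 0.08225 + 0.07715j × -0.21619 - 0.31982j = 0.00689 - 0.04298j  (running Σ = 0.00689 - 0.04298j)
  m=-1: 0.32661 + 0.12920j × 0.00909 - 0.01712j = 0.00518 - 0.00442j  (running Σ = 0.01207 - 0.04740j)
  m=0: 0.35457 + 0.00000j × -0.31480 + 0.00000j = -0.11162 + 0.00000j  (running Σ = -0.09954 - 0.04740j)
  m=1: -0.32661 + 0.12920j × -0.00909 - 0.01712j = 0.00518 + 0.00442j  (running Σ = -0.09436 - 0.04298j)
  m=2: 0.08225 - 0.07715j × -0.21619 + 0.31982j = 0.00689 + 0.04298j  (running Σ = -0.08747 + 0.00000j)
Total Σ_m = -0.08747 + 0.00000j. Multiply by 2.513274: -0.21983 + 0.00000j. P_2(cos γ) = -0.219834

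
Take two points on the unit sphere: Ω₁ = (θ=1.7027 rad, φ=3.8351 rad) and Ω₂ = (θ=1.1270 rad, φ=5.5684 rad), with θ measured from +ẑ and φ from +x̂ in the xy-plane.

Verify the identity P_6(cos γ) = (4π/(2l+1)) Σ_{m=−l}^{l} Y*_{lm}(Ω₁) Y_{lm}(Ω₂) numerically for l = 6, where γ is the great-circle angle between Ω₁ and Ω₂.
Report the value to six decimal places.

-0.077905

Term-by-term m-sum for l=6 (normalisation 4π/13 = 0.966644):
  [-6]  conj(Y_{6,-6})(Ω₁) = -0.24015 - 0.39051j ; Y_{6,-6}(Ω₂) = -0.10777 - 0.23895j ; Δ = -0.06744 + 0.09947j
  [-5]  conj(Y_{6,-5})(Ω₁) = -0.19961 - 0.06747j ; Y_{6,-5}(Ω₂) = -0.39199 - 0.18088j ; Δ = 0.06604 + 0.06255j
  [-4]  conj(Y_{6,-4})(Ω₁) = 0.26035 - 0.10025j ; Y_{6,-4}(Ω₂) = -0.23432 + 0.06800j ; Δ = -0.05419 + 0.04120j
  [-3]  conj(Y_{6,-3})(Ω₁) = 0.11442 - 0.20469j ; Y_{6,-3}(Ω₂) = 0.10867 - 0.16822j ; Δ = -0.02200 - 0.04149j
  [-2]  conj(Y_{6,-2})(Ω₁) = 0.04086 + 0.21980j ; Y_{6,-2}(Ω₂) = -0.04475 - 0.31478j ; Δ = 0.06736 - 0.02270j
  [-1]  conj(Y_{6,-1})(Ω₁) = 0.18550 + 0.15420j ; Y_{6,-1}(Ω₂) = 0.07129 + 0.06187j ; Δ = 0.00368 + 0.02247j
  [+0]  conj(Y_{6,0})(Ω₁) = -0.20830 + 0.00000j ; Y_{6,0}(Ω₂) = 0.32413 + 0.00000j ; Δ = -0.06752 + 0.00000j
  [+1]  conj(Y_{6,1})(Ω₁) = -0.18550 + 0.15420j ; Y_{6,1}(Ω₂) = -0.07129 + 0.06187j ; Δ = 0.00368 - 0.02247j
  [+2]  conj(Y_{6,2})(Ω₁) = 0.04086 - 0.21980j ; Y_{6,2}(Ω₂) = -0.04475 + 0.31478j ; Δ = 0.06736 + 0.02270j
  [+3]  conj(Y_{6,3})(Ω₁) = -0.11442 - 0.20469j ; Y_{6,3}(Ω₂) = -0.10867 - 0.16822j ; Δ = -0.02200 + 0.04149j
  [+4]  conj(Y_{6,4})(Ω₁) = 0.26035 + 0.10025j ; Y_{6,4}(Ω₂) = -0.23432 - 0.06800j ; Δ = -0.05419 - 0.04120j
  [+5]  conj(Y_{6,5})(Ω₁) = 0.19961 - 0.06747j ; Y_{6,5}(Ω₂) = 0.39199 - 0.18088j ; Δ = 0.06604 - 0.06255j
  [+6]  conj(Y_{6,6})(Ω₁) = -0.24015 + 0.39051j ; Y_{6,6}(Ω₂) = -0.10777 + 0.23895j ; Δ = -0.06744 - 0.09947j
Total Σ_m = -0.08059 + 0.00000j. Multiply by 0.966644: -0.07790 + 0.00000j. P_6(cos γ) = -0.077905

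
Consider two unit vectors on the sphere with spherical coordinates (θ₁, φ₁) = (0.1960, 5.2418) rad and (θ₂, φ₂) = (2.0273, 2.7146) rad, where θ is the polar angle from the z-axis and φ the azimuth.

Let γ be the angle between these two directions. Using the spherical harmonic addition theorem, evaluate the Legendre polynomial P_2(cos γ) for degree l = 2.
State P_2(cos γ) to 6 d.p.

Expand P_2 via completeness: Σ_{m} conj(Y_{2,m}) at Ω₁ times Y_{2,m} at Ω₂ —
  m=-2: -0.00718 - 0.01277j × 0.20446 + 0.23463j = 0.00153 - 0.00430j  (running Σ = 0.00153 - 0.00430j)
  m=-1: 0.07453 - 0.12737j × 0.27823 + 0.12659j = 0.03686 - 0.02600j  (running Σ = 0.03839 - 0.03030j)
  m=0: 0.59490 + 0.00000j × -0.13153 + 0.00000j = -0.07825 + 0.00000j  (running Σ = -0.03986 - 0.03030j)
  m=1: -0.07453 - 0.12737j × -0.27823 + 0.12659j = 0.03686 + 0.02600j  (running Σ = -0.00300 - 0.00430j)
  m=2: -0.00718 + 0.01277j × 0.20446 - 0.23463j = 0.00153 + 0.00430j  (running Σ = -0.00147 + 0.00000j)
Total Σ_m = -0.00147 + 0.00000j. Multiply by 2.513274: -0.00370 + 0.00000j. P_2(cos γ) = -0.003700

-0.003700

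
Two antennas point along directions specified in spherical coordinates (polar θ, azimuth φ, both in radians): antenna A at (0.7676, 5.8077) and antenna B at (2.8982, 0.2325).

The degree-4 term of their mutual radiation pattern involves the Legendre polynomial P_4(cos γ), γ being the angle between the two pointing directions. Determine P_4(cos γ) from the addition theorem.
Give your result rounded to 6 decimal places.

-0.382823

Expand P_4 via completeness: Σ_{m} conj(Y_{4,m}) at Ω₁ times Y_{4,m} at Ω₂ —
  m=-4: Y*=-0.033455-0.097308i  Y=+0.000892-0.001197i  product -0.000146-0.000047i
  m=-3: Y*=+0.043381-0.298454i  Y=-0.013032+0.010921i  product +0.002694+0.004363i
  m=-2: Y*=+0.245930-0.344611i  Y=+0.097136-0.048732i  product +0.007095-0.045459i
  m=-1: Y*=+0.131264-0.067586i  Y=-0.386923+0.091616i  product -0.044597+0.038177i
  m=+0: Y*=-0.333219-0.000000i  Y=+0.613015+0.000000i  product -0.204268-0.000000i
  m=+1: Y*=-0.131264-0.067586i  Y=+0.386923+0.091616i  product -0.044597-0.038177i
  m=+2: Y*=+0.245930+0.344611i  Y=+0.097136+0.048732i  product +0.007095+0.045459i
  m=+3: Y*=-0.043381-0.298454i  Y=+0.013032+0.010921i  product +0.002694-0.004363i
  m=+4: Y*=-0.033455+0.097308i  Y=+0.000892+0.001197i  product -0.000146+0.000047i
Total Σ_m = -0.274177-0.000000i. Multiply by 1.396263: -0.382823-0.000000i. P_4(cos γ) = -0.382823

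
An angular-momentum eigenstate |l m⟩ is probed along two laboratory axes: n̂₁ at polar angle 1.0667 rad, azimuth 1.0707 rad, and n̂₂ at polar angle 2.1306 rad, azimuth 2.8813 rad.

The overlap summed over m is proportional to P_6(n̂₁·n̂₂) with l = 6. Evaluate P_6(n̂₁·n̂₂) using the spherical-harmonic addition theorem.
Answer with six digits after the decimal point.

Term-by-term m-sum for l=6 (normalisation 4π/13 = 0.966644):
  m=-6: Y*=(0.215555, 0.030600)  Y=(0.001617, 0.178818)  product (-0.005123, 0.038595)
  m=-5: Y*=(0.248826, -0.333425)  Y=(0.103297, 0.374211)  product (0.150474, 0.058671)
  m=-4: Y*=(-0.136820, -0.298653)  Y=(0.195316, 0.333636)  product (0.072918, -0.103980)
  m=-3: Y*=(0.091368, 0.006453)  Y=(0.015218, 0.015081)  product (0.001293, 0.001476)
  m=-2: Y*=(0.189269, -0.294893)  Y=(-0.294519, -0.168859)  product (-0.105539, 0.054892)
  m=-1: Y*=(-0.016954, -0.031026)  Y=(-0.149664, -0.039861)  product (0.001301, 0.005319)
  m=+0: Y*=(0.335943, -0.000000)  Y=(0.301357, 0.000000)  product (0.101239, 0.000000)
  m=+1: Y*=(0.016954, -0.031026)  Y=(0.149664, -0.039861)  product (0.001301, -0.005319)
  m=+2: Y*=(0.189269, 0.294893)  Y=(-0.294519, 0.168859)  product (-0.105539, -0.054892)
  m=+3: Y*=(-0.091368, 0.006453)  Y=(-0.015218, 0.015081)  product (0.001293, -0.001476)
  m=+4: Y*=(-0.136820, 0.298653)  Y=(0.195316, -0.333636)  product (0.072918, 0.103980)
  m=+5: Y*=(-0.248826, -0.333425)  Y=(-0.103297, 0.374211)  product (0.150474, -0.058671)
  m=+6: Y*=(0.215555, -0.030600)  Y=(0.001617, -0.178818)  product (-0.005123, -0.038595)
Accumulated sum (0.331888, 0.000000); after 4π/(2l+1) scaling, (0.320817, 0.000000) ⇒ P_6 = 0.320817

0.320817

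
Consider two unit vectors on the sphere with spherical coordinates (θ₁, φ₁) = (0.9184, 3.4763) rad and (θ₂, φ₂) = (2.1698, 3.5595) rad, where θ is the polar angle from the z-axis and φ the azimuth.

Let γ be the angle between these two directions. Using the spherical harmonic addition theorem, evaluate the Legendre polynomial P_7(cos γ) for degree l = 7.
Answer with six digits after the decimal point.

Expand P_7 via completeness: Σ_{m} conj(Y_{7,m}) at Ω₁ times Y_{7,m} at Ω₂ —
  m=-7: Y*=0.06979 - 0.07167j  Y=0.12801 + 0.02812j  product 0.01095 - 0.00721j
  m=-6: Y*=-0.12114 + 0.25904j  Y=0.26970 + 0.19836j  product -0.08405 + 0.04583j
  m=-5: Y*=0.04520 - 0.43843j  Y=0.21898 + 0.38358j  product 0.17807 - 0.07867j
  m=-4: Y*=0.07315 + 0.30967j  Y=0.02195 + 0.21693j  product -0.06557 + 0.02267j
  m=-3: Y*=0.05663 + 0.08900j  Y=0.06859 - 0.20904j  product 0.02249 - 0.00573j
  m=-2: Y*=-0.28770 - 0.22766j  Y=0.22262 - 0.24628j  product -0.12012 + 0.02017j
  m=-1: Y*=0.04823 + 0.01677j  Y=-0.08073 + 0.03585j  product -0.00450 + 0.00037j
  m=+0: Y*=0.34984 + 0.00000j  Y=-0.34212 + 0.00000j  product -0.11969 + 0.00000j
  m=+1: Y*=-0.04823 + 0.01677j  Y=0.08073 + 0.03585j  product -0.00450 - 0.00037j
  m=+2: Y*=-0.28770 + 0.22766j  Y=0.22262 + 0.24628j  product -0.12012 - 0.02017j
  m=+3: Y*=-0.05663 + 0.08900j  Y=-0.06859 - 0.20904j  product 0.02249 + 0.00573j
  m=+4: Y*=0.07315 - 0.30967j  Y=0.02195 - 0.21693j  product -0.06557 - 0.02267j
  m=+5: Y*=-0.04520 - 0.43843j  Y=-0.21898 + 0.38358j  product 0.17807 + 0.07867j
  m=+6: Y*=-0.12114 - 0.25904j  Y=0.26970 - 0.19836j  product -0.08405 - 0.04583j
  m=+7: Y*=-0.06979 - 0.07167j  Y=-0.12801 + 0.02812j  product 0.01095 + 0.00721j
Total Σ_m = -0.24514 + 0.00000j. Multiply by 0.837758: -0.20537 + 0.00000j. P_7(cos γ) = -0.205365

-0.205365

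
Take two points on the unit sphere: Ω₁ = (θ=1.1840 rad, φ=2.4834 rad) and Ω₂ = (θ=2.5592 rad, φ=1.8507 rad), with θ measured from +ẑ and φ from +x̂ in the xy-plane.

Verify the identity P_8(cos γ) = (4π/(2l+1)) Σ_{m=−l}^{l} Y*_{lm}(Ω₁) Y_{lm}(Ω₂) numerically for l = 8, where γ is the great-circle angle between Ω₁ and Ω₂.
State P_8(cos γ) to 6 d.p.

Summing Y*_{l m}(θ₁,φ₁)·Y_{l m}(θ₂,φ₂) over m ∈ [−8, 8]; prefactor 4π/(2·8+1) = 0.739198:
  m=-8: Y*=0.14655 + 0.23735j  Y=-0.00268 - 0.00339j  product 0.00041 - 0.00113j
  m=-7: Y*=0.04765 - 0.45197j  Y=-0.02427 + 0.00993j  product 0.00333 + 0.01144j
  m=-6: Y*=-0.18626 + 0.19470j  Y=0.01069 + 0.09803j  product -0.02108 - 0.01618j
  m=-5: Y*=-0.17887 + 0.02692j  Y=0.25136 + 0.04348j  product -0.04613 - 0.00101j
  m=-4: Y*=0.30071 + 0.16774j  Y=0.19556 - 0.40363j  product 0.12651 - 0.08857j
  m=-3: Y*=0.00925 + 0.02165j  Y=-0.34681 - 0.31105j  product 0.00353 - 0.01039j
  m=-2: Y*=0.08441 - 0.32459j  Y=-0.08032 + 0.05033j  product 0.00956 + 0.03032j
  m=-1: Y*=-0.03358 + 0.02596j  Y=-0.10596 - 0.36862j  product 0.01313 + 0.00963j
  m=+0: Y*=-0.32662 + 0.00000j  Y=-0.23073 + 0.00000j  product 0.07536 + 0.00000j
  m=+1: Y*=0.03358 + 0.02596j  Y=0.10596 - 0.36862j  product 0.01313 - 0.00963j
  m=+2: Y*=0.08441 + 0.32459j  Y=-0.08032 - 0.05033j  product 0.00956 - 0.03032j
  m=+3: Y*=-0.00925 + 0.02165j  Y=0.34681 - 0.31105j  product 0.00353 + 0.01039j
  m=+4: Y*=0.30071 - 0.16774j  Y=0.19556 + 0.40363j  product 0.12651 + 0.08857j
  m=+5: Y*=0.17887 + 0.02692j  Y=-0.25136 + 0.04348j  product -0.04613 + 0.00101j
  m=+6: Y*=-0.18626 - 0.19470j  Y=0.01069 - 0.09803j  product -0.02108 + 0.01618j
  m=+7: Y*=-0.04765 - 0.45197j  Y=0.02427 + 0.00993j  product 0.00333 - 0.01144j
  m=+8: Y*=0.14655 - 0.23735j  Y=-0.00268 + 0.00339j  product 0.00041 + 0.00113j
Total Σ_m = 0.25388 + 0.00000j. Multiply by 0.739198: 0.18767 + 0.00000j. P_8(cos γ) = 0.187666

0.187666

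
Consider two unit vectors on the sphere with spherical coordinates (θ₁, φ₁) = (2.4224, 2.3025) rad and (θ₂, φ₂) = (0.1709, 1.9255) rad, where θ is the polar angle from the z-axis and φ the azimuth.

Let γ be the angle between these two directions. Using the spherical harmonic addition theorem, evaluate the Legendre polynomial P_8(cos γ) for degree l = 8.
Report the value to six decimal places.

Term-by-term m-sum for l=8 (normalisation 4π/17 = 0.739198):
  m=-8: Y*=(0.016623, -0.007615)  Y=(-0.000000, -0.000000)  product (-0.000000, 0.000000)
  m=-7: Y*=(0.076617, 0.033258)  Y=(0.000005, -0.000007)  product (0.000001, -0.000000)
  m=-6: Y*=(0.072968, 0.218602)  Y=(0.000065, 0.000105)  product (-0.000018, 0.000022)
  m=-5: Y*=(-0.205957, 0.362290)  Y=(-0.001292, 0.000265)  product (0.000170, -0.000523)
  m=-4: Y*=(-0.442468, 0.096521)  Y=(0.001587, -0.010363)  product (0.000298, 0.004739)
  m=-3: Y*=(-0.118612, -0.085453)  Y=(0.053785, 0.029852)  product (-0.003829, -0.008137)
  m=-2: Y*=(0.033065, 0.306719)  Y=(-0.192149, 0.164960)  product (-0.056950, -0.053481)
  m=-1: Y*=(-0.207381, 0.230939)  Y=(-0.222908, -0.601856)  product (0.185219, 0.073335)
  m=+0: Y*=(0.220633, -0.000000)  Y=(0.626835, 0.000000)  product (0.138300, 0.000000)
  m=+1: Y*=(0.207381, 0.230939)  Y=(0.222908, -0.601856)  product (0.185219, -0.073335)
  m=+2: Y*=(0.033065, -0.306719)  Y=(-0.192149, -0.164960)  product (-0.056950, 0.053481)
  m=+3: Y*=(0.118612, -0.085453)  Y=(-0.053785, 0.029852)  product (-0.003829, 0.008137)
  m=+4: Y*=(-0.442468, -0.096521)  Y=(0.001587, 0.010363)  product (0.000298, -0.004739)
  m=+5: Y*=(0.205957, 0.362290)  Y=(0.001292, 0.000265)  product (0.000170, 0.000523)
  m=+6: Y*=(0.072968, -0.218602)  Y=(0.000065, -0.000105)  product (-0.000018, -0.000022)
  m=+7: Y*=(-0.076617, 0.033258)  Y=(-0.000005, -0.000007)  product (0.000001, 0.000000)
  m=+8: Y*=(0.016623, 0.007615)  Y=(-0.000000, 0.000000)  product (-0.000000, -0.000000)
Accumulated sum (0.388082, 0.000000); after 4π/(2l+1) scaling, (0.286870, 0.000000) ⇒ P_8 = 0.286870

0.286870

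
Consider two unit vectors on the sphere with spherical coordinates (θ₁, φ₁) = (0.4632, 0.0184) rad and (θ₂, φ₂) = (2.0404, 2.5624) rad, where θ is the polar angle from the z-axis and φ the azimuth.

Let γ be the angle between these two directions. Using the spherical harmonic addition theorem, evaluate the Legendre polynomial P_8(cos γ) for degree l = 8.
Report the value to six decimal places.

Term-by-term m-sum for l=8 (normalisation 4π/17 = 0.739198):
  m=-8: Y*=+0.000810+0.000120i  Y=-0.016235-0.205472i  product +0.000012-0.000168i
  m=-7: Y*=+0.006503+0.000842i  Y=-0.255869-0.331021i  product -0.001385-0.002368i
  m=-6: Y*=+0.032762+0.003632i  Y=-0.370547-0.128399i  product -0.011674-0.005552i
  m=-5: Y*=+0.116173+0.010718i  Y=-0.014450+0.003622i  product -0.001718+0.000266i
  m=-4: Y*=+0.293515+0.021642i  Y=+0.232084-0.251144i  product +0.073555-0.068692i
  m=-3: Y*=+0.499237+0.027586i  Y=+0.032055-0.190413i  product +0.021256-0.094177i
  m=-2: Y*=+0.458448+0.016879i  Y=+0.101678+0.232408i  product +0.042692+0.108263i
  m=-1: Y*=-0.046346-0.000853i  Y=+0.208423+0.136312i  product -0.009543-0.006495i
  m=+0: Y*=-0.474218-0.000000i  Y=-0.220340+0.000000i  product +0.104489+0.000000i
  m=+1: Y*=+0.046346-0.000853i  Y=-0.208423+0.136312i  product -0.009543+0.006495i
  m=+2: Y*=+0.458448-0.016879i  Y=+0.101678-0.232408i  product +0.042692-0.108263i
  m=+3: Y*=-0.499237+0.027586i  Y=-0.032055-0.190413i  product +0.021256+0.094177i
  m=+4: Y*=+0.293515-0.021642i  Y=+0.232084+0.251144i  product +0.073555+0.068692i
  m=+5: Y*=-0.116173+0.010718i  Y=+0.014450+0.003622i  product -0.001718-0.000266i
  m=+6: Y*=+0.032762-0.003632i  Y=-0.370547+0.128399i  product -0.011674+0.005552i
  m=+7: Y*=-0.006503+0.000842i  Y=+0.255869-0.331021i  product -0.001385+0.002368i
  m=+8: Y*=+0.000810-0.000120i  Y=-0.016235+0.205472i  product +0.000012+0.000168i
Accumulated sum +0.330878+0.000000i; after 4π/(2l+1) scaling, +0.244585+0.000000i ⇒ P_8 = 0.244585

0.244585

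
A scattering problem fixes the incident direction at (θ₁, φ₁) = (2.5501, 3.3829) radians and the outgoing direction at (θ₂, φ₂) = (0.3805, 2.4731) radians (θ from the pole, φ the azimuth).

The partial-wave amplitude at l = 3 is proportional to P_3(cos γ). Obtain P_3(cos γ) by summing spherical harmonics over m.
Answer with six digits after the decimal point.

Expand P_3 via completeness: Σ_{m} conj(Y_{3,m}) at Ω₁ times Y_{3,m} at Ω₂ —
  m=-3: -0.054193-0.047908i × +0.009000-0.019384i = -0.001416+0.000619i  (running Σ = -0.001416+0.000619i)
  m=-2: -0.233644-0.122415i × +0.030323+0.127316i = +0.008501-0.033459i  (running Σ = +0.007084-0.032839i)
  m=-1: -0.427908-0.105309i × -0.311803-0.246263i = +0.107489+0.138214i  (running Σ = +0.114573+0.105374i)
  m=0: -0.137977-0.000000i × +0.454024+0.000000i = -0.062645-0.000000i  (running Σ = +0.051929+0.105374i)
  m=1: +0.427908-0.105309i × +0.311803-0.246263i = +0.107489-0.138214i  (running Σ = +0.159418-0.032839i)
  m=2: -0.233644+0.122415i × +0.030323-0.127316i = +0.008501+0.033459i  (running Σ = +0.167918+0.000619i)
  m=3: +0.054193-0.047908i × -0.009000-0.019384i = -0.001416-0.000619i  (running Σ = +0.166502-0.000000i)
Σ over m = +0.166502-0.000000i; ×(4π/7) → +0.298904-0.000000i. Real part: 0.298904

0.298904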